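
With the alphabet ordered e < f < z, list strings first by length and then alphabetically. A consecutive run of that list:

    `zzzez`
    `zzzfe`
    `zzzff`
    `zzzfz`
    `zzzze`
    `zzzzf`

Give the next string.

zzzzz

The successor of zzzzf increments the rightmost position that isn't already z and resets every position after it to e.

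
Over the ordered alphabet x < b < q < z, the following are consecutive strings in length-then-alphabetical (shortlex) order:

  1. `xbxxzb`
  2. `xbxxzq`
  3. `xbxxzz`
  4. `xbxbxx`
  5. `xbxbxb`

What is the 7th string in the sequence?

Advancing 2 positions from xbxbxb through xbxbxb → xbxbxq reaches term 7.

xbxbxz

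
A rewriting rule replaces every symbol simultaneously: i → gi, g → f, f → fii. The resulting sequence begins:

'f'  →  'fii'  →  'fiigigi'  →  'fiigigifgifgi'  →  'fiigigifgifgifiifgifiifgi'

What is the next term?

fiigigifgifgifiifgifiifgifiigigifiifgifiigigifiifgi

φ(fiigigifgifgifiifgifiifgi) expands symbol-by-symbol to fii gi gi f gi f gi fii f gi fii f gi fii gi gi fii f gi fii gi gi fii f gi; joining the 25 pieces gives the next term.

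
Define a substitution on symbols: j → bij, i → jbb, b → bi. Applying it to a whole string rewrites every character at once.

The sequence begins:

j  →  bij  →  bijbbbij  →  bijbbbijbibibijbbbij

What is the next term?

Rewriting the 20 symbols of bijbbbijbibibijbbbij one by one yields bi jbb bij bi bi bi jbb bij bi jbb bi jbb bi jbb bij bi bi bi jbb bij; concatenated:

bijbbbijbibibijbbbijbijbbbijbbbijbbbijbibibijbbbij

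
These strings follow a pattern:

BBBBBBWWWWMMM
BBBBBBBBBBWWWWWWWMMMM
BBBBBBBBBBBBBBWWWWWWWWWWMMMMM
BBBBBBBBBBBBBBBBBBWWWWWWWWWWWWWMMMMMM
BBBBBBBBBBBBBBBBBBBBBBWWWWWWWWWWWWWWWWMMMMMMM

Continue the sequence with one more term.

The n-th term is 4n-2 B's then 3n-2 W's then n+1 M's, where the shown terms are n = 2, 3, 4, 5, 6.
Setting n = 7 gives 26, 19, 8 characters in each block.

BBBBBBBBBBBBBBBBBBBBBBBBBBWWWWWWWWWWWWWWWWWWWMMMMMMMM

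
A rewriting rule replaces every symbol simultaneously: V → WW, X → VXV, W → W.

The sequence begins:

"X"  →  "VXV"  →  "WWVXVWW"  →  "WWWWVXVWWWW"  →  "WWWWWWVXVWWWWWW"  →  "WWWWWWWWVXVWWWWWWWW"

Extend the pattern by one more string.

WWWWWWWWWWVXVWWWWWWWWWW

φ(WWWWWWWWVXVWWWWWWWW) expands symbol-by-symbol to W W W W W W W W WW VXV WW W W W W W W W W; joining the 19 pieces gives the next term.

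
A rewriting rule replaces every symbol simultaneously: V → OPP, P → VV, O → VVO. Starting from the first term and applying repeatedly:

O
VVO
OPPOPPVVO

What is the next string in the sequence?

Expanding OPPOPPVVO: O→VVO, P→VV, P→VV, O→VVO, P→VV, P→VV, V→OPP, V→OPP, O→VVO. Concatenated: VVO VV VV VVO VV VV OPP OPP VVO.

VVOVVVVVVOVVVVOPPOPPVVO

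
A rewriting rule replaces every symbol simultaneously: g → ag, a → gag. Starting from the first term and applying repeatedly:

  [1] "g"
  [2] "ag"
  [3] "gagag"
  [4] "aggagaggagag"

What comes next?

Rewriting each symbol of aggagaggagag: a→gag, g→ag, g→ag, a→gag, g→ag, a→gag, g→ag, g→ag, a→gag, g→ag, a→gag, g→ag, which concatenates to gag ag ag gag ag gag ag ag gag ag gag ag.

gagagaggagaggagagaggagaggagag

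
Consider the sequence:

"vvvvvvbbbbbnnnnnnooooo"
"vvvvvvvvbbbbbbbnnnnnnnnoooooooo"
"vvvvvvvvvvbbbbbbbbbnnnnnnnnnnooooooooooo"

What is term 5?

vvvvvvvvvvvvvvbbbbbbbbbbbbbnnnnnnnnnnnnnnooooooooooooooooo

Each string has the form v^{2n+2} b^{2n+1} n^{2n+2} o^{3n-1}, where the shown terms are n = 2, 3, 4.
Setting n = 6 gives 14, 13, 14, 17 characters in each block.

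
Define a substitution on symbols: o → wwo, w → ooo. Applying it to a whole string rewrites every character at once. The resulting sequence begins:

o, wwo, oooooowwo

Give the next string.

wwowwowwowwowwowwooooooowwo

Rewriting each symbol of oooooowwo: o→wwo, o→wwo, o→wwo, o→wwo, o→wwo, o→wwo, w→ooo, w→ooo, o→wwo, which concatenates to wwo wwo wwo wwo wwo wwo ooo ooo wwo.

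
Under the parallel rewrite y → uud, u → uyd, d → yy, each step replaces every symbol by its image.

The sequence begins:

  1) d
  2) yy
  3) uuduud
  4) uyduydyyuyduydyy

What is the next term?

uyduudyyuyduudyyuuduuduyduudyyuyduudyyuuduud

φ(uyduydyyuyduydyy) expands symbol-by-symbol to uyd uud yy uyd uud yy uud uud uyd uud yy uyd uud yy uud uud; joining the 16 pieces gives the next term.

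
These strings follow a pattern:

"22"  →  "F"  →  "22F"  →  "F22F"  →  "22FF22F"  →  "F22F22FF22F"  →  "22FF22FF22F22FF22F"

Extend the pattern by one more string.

This is a Fibonacci-style word recurrence s(k) = s(k−2)·s(k−1): e.g. 22·F = 22F.
So term 8 is F22F22FF22F·22FF22FF22F22FF22F.

F22F22FF22F22FF22FF22F22FF22F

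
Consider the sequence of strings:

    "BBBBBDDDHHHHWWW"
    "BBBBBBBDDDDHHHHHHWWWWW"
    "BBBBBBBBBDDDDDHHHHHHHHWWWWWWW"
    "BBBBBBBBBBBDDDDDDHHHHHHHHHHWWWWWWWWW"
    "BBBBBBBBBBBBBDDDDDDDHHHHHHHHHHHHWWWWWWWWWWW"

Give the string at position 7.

BBBBBBBBBBBBBBBBBDDDDDDDDDHHHHHHHHHHHHHHHHWWWWWWWWWWWWWWW

Each string has the form B^{2n+1} D^{n+1} H^{2n} W^{2n-1}, where the shown terms are n = 2, 3, 4, 5, 6.
For term 7, n = 8, so the run lengths are 17, 9, 16, 15.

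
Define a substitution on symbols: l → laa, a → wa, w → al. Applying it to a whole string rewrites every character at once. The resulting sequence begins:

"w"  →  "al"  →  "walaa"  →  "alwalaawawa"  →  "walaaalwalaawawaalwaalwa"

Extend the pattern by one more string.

φ(walaaalwalaawawaalwaalwa) expands symbol-by-symbol to al wa laa wa wa wa laa al wa laa wa wa al wa al wa wa laa al wa wa laa al wa; joining the 24 pieces gives the next term.

alwalaawawawalaaalwalaawawaalwaalwawalaaalwawalaaalwa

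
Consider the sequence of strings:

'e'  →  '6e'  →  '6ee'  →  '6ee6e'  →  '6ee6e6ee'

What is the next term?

This is a Fibonacci-style word recurrence s(k) = s(k−1)·s(k−2): e.g. 6e·e = 6ee.
So term 6 is 6ee6e6ee·6ee6e.

6ee6e6ee6ee6e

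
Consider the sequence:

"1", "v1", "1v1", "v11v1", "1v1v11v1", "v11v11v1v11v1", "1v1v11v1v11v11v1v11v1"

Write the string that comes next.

v11v11v1v11v11v1v11v1v11v11v1v11v1

This is a Fibonacci-style word recurrence s(k) = s(k−2)·s(k−1): e.g. 1·v1 = 1v1.
So term 8 is v11v11v1v11v1·1v1v11v1v11v11v1v11v1.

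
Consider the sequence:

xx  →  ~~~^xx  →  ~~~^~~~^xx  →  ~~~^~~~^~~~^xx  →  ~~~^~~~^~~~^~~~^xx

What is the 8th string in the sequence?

The strings grow by a fixed prefix ~~~^ each time.
From ~~~^~~~^~~~^~~~^xx, 3 further steps: ~~~^~~~^~~~^~~~^xx → ~~~^~~~^~~~^~~~^~~~^xx → ~~~^~~~^~~~^~~~^~~~^~~~^xx → (answer).

~~~^~~~^~~~^~~~^~~~^~~~^~~~^xx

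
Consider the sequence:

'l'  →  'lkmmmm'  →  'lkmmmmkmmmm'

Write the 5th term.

Every step adds kmmmm to the end: s(k+1) = s(k)·kmmmm.
From lkmmmmkmmmm, 2 further steps: lkmmmmkmmmm → lkmmmmkmmmmkmmmm → (answer).

lkmmmmkmmmmkmmmmkmmmm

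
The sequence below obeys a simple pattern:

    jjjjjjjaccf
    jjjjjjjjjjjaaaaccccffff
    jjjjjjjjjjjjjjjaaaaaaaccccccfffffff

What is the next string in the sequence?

Reading off run lengths: j runs 7, 11, 15; a runs 1, 4, 7; c runs 2, 4, 6; f runs 1, 4, 7 — each is linear in n (n = 1, 2, …).
For the next term, n = 4, so the run lengths are 19, 10, 8, 10.

jjjjjjjjjjjjjjjjjjjaaaaaaaaaaccccccccffffffffff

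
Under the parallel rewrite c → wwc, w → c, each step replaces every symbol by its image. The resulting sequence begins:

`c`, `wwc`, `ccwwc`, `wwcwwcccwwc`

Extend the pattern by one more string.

ccwwcccwwcwwcwwcccwwc

Apply φ to wwcwwcccwwc symbol by symbol: w→c, w→c, c→wwc, w→c, w→c, c→wwc, c→wwc, c→wwc, w→c, w→c, c→wwc; joined: c c wwc c c wwc wwc wwc c c wwc.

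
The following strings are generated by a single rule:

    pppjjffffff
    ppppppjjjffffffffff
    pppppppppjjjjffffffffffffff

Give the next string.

ppppppppppppjjjjjffffffffffffffffff

Term n consists of 3n p's, followed by n+1 j's, followed by 4n+2 f's (n = 1, 2, …).
At n = 4 the blocks have lengths 12, 5, 18.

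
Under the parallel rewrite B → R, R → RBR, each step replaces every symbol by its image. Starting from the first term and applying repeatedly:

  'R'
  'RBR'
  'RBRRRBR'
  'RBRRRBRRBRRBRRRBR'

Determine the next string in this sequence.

Replace each of the 17 characters of RBRRRBRRBRRBRRRBR in place — RBR R RBR RBR RBR R RBR RBR R RBR RBR R RBR RBR RBR R RBR — and concatenate.

RBRRRBRRBRRBRRRBRRBRRRBRRBRRRBRRBRRBRRRBR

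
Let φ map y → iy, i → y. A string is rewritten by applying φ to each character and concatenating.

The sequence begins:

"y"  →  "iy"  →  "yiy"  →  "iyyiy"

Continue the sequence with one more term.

Rewriting each symbol of iyyiy: i→y, y→iy, y→iy, i→y, y→iy, which concatenates to y iy iy y iy.

yiyiyyiy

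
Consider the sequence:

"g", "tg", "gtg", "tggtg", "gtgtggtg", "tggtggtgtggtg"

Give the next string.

gtgtggtgtggtggtgtggtg

From term 3 onward, concatenate the second-to-last term with the last: g·tg = gtg, tg·gtg = tggtg, …
Continuing: gtgtggtg · tggtggtgtggtg gives term 7.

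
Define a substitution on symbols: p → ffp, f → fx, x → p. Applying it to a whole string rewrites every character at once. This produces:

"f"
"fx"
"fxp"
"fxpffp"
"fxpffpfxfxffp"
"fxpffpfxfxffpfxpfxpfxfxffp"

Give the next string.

fxpffpfxfxffpfxpfxpfxfxffpfxpffpfxpffpfxpfxpfxfxffp

φ(fxpffpfxfxffpfxpfxpfxfxffp) expands symbol-by-symbol to fx p ffp fx fx ffp fx p fx p fx fx ffp fx p ffp fx p ffp fx p fx p fx fx ffp; joining the 26 pieces gives the next term.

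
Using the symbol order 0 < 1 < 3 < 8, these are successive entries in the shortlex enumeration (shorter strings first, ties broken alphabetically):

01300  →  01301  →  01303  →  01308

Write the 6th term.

01311

Stepping forward 2 times from 01308: 01308 → 01310, then the target.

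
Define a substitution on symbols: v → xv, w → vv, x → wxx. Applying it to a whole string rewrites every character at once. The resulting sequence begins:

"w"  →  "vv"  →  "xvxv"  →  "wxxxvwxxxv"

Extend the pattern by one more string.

vvwxxwxxwxxxvvvwxxwxxwxxxv

Expanding wxxxvwxxxv: w→vv, x→wxx, x→wxx, x→wxx, v→xv, w→vv, x→wxx, x→wxx, x→wxx, v→xv. Concatenated: vv wxx wxx wxx xv vv wxx wxx wxx xv.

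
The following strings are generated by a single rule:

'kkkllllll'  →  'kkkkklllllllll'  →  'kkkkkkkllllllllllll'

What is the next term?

kkkkkkkkklllllllllllllll

The n-th term is 2n-1 k's then 3n l's, where the shown terms are n = 2, 3, 4.
Setting n = 5 gives 9, 15 characters in each block.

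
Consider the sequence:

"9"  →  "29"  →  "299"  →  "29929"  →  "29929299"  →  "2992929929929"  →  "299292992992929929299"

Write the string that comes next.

This is a Fibonacci-style word recurrence s(k) = s(k−1)·s(k−2): e.g. 29·9 = 299.
So term 8 is 299292992992929929299·2992929929929.

2992929929929299292992992929929929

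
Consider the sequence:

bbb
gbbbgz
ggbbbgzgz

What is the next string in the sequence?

gggbbbgzgzgz

s(k+1) = g·s(k)·gz, so each term gains g as a prefix and gz as a suffix.
One more step from ggbbbgzgz gives the answer.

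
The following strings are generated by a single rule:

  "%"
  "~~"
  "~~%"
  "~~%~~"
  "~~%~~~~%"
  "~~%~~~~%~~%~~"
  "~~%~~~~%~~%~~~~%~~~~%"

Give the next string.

~~%~~~~%~~%~~~~%~~~~%~~%~~~~%~~%~~

This is a Fibonacci-style word recurrence s(k) = s(k−1)·s(k−2): e.g. ~~·% = ~~%.
Continuing: ~~%~~~~%~~%~~~~%~~~~% · ~~%~~~~%~~%~~ gives term 8.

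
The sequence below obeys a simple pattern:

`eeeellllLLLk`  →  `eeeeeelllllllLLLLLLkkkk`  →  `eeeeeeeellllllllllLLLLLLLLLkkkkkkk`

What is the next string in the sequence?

eeeeeeeeeelllllllllllllLLLLLLLLLLLLkkkkkkkkkk

The n-th term is 2n+2 e's then 3n+1 l's then 3n L's then 3n-2 k's (n = 1, 2, …).
Setting n = 4 gives 10, 13, 12, 10 characters in each block.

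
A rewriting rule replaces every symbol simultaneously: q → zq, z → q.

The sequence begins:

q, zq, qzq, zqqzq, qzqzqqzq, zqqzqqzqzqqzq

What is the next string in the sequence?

φ(zqqzqqzqzqqzq) expands symbol-by-symbol to q zq zq q zq zq q zq q zq zq q zq; joining the 13 pieces gives the next term.

qzqzqqzqzqqzqqzqzqqzq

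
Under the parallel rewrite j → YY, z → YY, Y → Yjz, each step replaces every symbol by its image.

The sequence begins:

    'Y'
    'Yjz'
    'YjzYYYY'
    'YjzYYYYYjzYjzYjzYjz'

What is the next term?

YjzYYYYYjzYjzYjzYjzYjzYYYYYjzYYYYYjzYYYYYjzYYYY

φ(YjzYYYYYjzYjzYjzYjz) expands symbol-by-symbol to Yjz YY YY Yjz Yjz Yjz Yjz Yjz YY YY Yjz YY YY Yjz YY YY Yjz YY YY; joining the 19 pieces gives the next term.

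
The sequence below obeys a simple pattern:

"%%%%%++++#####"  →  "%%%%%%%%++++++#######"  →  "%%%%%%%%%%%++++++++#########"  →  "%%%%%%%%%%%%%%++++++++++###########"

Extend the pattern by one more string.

%%%%%%%%%%%%%%%%%++++++++++++#############

Term n consists of 3n-1 %'s, followed by 2n +'s, followed by 2n+1 #'s, where the shown terms are n = 2, 3, 4, 5.
For the next term, n = 6, so the run lengths are 17, 12, 13.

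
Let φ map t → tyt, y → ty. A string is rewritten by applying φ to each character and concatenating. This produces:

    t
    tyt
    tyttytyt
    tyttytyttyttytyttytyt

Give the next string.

Applying the rule to each of the 21 symbols of tyttytyttyttytyttytyt gives the pieces tyt ty tyt tyt ty tyt ty tyt tyt ty tyt tyt ty tyt ty tyt tyt ty tyt ty tyt, which concatenate to the answer.

tyttytyttyttytyttytyttyttytyttyttytyttytyttyttytyttytyt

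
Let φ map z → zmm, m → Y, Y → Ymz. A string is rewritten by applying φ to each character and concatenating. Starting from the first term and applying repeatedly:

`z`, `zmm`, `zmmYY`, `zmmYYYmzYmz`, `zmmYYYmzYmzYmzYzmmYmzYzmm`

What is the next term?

Rewriting the 25 symbols of zmmYYYmzYmzYmzYzmmYmzYzmm one by one yields zmm Y Y Ymz Ymz Ymz Y zmm Ymz Y zmm Ymz Y zmm Ymz zmm Y Y Ymz Y zmm Ymz zmm Y Y; concatenated:

zmmYYYmzYmzYmzYzmmYmzYzmmYmzYzmmYmzzmmYYYmzYzmmYmzzmmYY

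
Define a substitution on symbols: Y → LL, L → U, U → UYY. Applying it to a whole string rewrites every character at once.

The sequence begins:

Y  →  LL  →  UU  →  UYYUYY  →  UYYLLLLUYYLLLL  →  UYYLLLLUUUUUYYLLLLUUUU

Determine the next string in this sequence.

φ(UYYLLLLUUUUUYYLLLLUUUU) expands symbol-by-symbol to UYY LL LL U U U U UYY UYY UYY UYY UYY LL LL U U U U UYY UYY UYY UYY; joining the 22 pieces gives the next term.

UYYLLLLUUUUUYYUYYUYYUYYUYYLLLLUUUUUYYUYYUYYUYY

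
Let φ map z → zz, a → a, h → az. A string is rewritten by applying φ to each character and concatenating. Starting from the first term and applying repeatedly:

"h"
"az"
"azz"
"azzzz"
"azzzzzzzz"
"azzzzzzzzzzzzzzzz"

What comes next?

φ(azzzzzzzzzzzzzzzz) expands symbol-by-symbol to a zz zz zz zz zz zz zz zz zz zz zz zz zz zz zz zz; joining the 17 pieces gives the next term.

azzzzzzzzzzzzzzzzzzzzzzzzzzzzzzzz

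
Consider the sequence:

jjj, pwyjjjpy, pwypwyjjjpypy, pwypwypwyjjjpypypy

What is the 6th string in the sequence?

Every step adds pwy to the front and py to the end of the previous string.
From pwypwypwyjjjpypypy, 2 further steps: pwypwypwyjjjpypypy → pwypwypwypwyjjjpypypypy → (answer).

pwypwypwypwypwyjjjpypypypypy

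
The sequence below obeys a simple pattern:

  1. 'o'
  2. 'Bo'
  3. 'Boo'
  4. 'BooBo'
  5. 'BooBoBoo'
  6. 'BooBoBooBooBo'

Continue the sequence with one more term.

This is a Fibonacci-style word recurrence s(k) = s(k−1)·s(k−2): e.g. Bo·o = Boo.
Continuing: BooBoBooBooBo · BooBoBoo gives term 7.

BooBoBooBooBoBooBoBoo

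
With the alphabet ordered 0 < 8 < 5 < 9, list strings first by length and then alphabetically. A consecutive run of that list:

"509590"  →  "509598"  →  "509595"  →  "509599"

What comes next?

The successor of 509599 increments the rightmost position that isn't already 9 and resets every position after it to 0.

509900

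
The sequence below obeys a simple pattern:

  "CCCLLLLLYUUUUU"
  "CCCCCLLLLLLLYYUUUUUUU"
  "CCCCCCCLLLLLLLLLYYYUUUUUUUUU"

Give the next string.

CCCCCCCCCLLLLLLLLLLLYYYYUUUUUUUUUUU

The n-th term is 2n-1 C's then 2n+1 L's then n-1 Y's then 2n+1 U's, where the shown terms are n = 2, 3, 4.
Setting n = 5 gives 9, 11, 4, 11 characters in each block.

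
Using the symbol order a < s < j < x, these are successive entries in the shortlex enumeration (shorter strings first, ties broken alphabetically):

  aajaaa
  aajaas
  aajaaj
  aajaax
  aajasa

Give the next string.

The successor of aajasa increments the rightmost position that isn't already x and resets every position after it to a.

aajass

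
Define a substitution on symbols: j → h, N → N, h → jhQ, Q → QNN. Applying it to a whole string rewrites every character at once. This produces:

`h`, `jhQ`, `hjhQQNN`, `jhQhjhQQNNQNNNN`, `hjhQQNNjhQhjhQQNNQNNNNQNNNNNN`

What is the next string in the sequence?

Rewriting the 29 symbols of hjhQQNNjhQhjhQQNNQNNNNQNNNNNN one by one yields jhQ h jhQ QNN QNN N N h jhQ QNN jhQ h jhQ QNN QNN N N QNN N N N N QNN N N N N N N; concatenated:

jhQhjhQQNNQNNNNhjhQQNNjhQhjhQQNNQNNNNQNNNNNNQNNNNNNNN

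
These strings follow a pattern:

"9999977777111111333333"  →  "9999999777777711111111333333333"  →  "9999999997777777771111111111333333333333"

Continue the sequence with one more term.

9999999999977777777777111111111111333333333333333

Reading off run lengths: 9 runs 5, 7, 9; 7 runs 5, 7, 9; 1 runs 6, 8, 10; 3 runs 6, 9, 12 — each is linear in n, where the shown terms are n = 2, 3, 4.
At n = 5 the blocks have lengths 11, 11, 12, 15.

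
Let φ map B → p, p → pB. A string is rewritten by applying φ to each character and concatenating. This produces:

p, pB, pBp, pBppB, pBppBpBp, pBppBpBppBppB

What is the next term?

Applying the rule to each of the 13 symbols of pBppBpBppBppB gives the pieces pB p pB pB p pB p pB pB p pB pB p, which concatenate to the answer.

pBppBpBppBppBpBppBpBp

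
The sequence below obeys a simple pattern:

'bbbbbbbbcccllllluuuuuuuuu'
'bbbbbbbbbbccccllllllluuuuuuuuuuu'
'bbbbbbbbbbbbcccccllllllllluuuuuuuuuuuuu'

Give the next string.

bbbbbbbbbbbbbbccccccllllllllllluuuuuuuuuuuuuuu

Each string has the form b^{2n+2} c^{n} l^{2n-1} u^{2n+3}, where the shown terms are n = 3, 4, 5.
Setting n = 6 gives 14, 6, 11, 15 characters in each block.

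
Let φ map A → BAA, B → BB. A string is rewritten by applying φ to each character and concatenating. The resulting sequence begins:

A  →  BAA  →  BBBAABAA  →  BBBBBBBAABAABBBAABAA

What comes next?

Applying the rule to each of the 20 symbols of BBBBBBBAABAABBBAABAA gives the pieces BB BB BB BB BB BB BB BAA BAA BB BAA BAA BB BB BB BAA BAA BB BAA BAA, which concatenate to the answer.

BBBBBBBBBBBBBBBAABAABBBAABAABBBBBBBAABAABBBAABAA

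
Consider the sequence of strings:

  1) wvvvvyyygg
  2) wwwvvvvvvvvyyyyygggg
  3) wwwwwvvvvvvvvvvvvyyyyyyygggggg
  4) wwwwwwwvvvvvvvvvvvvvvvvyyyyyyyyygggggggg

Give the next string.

wwwwwwwwwvvvvvvvvvvvvvvvvvvvvyyyyyyyyyyygggggggggg

Each string has the form w^{2n-1} v^{4n} y^{2n+1} g^{2n} (n = 1, 2, …).
For the next term, n = 5, so the run lengths are 9, 20, 11, 10.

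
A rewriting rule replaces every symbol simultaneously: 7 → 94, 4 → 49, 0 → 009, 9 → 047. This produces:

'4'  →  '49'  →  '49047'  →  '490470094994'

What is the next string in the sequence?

Apply φ to 490470094994 symbol by symbol: 4→49, 9→047, 0→009, 4→49, 7→94, 0→009, 0→009, 9→047, 4→49, 9→047, 9→047, 4→49; joined: 49 047 009 49 94 009 009 047 49 047 047 49.

4904700949940090090474904704749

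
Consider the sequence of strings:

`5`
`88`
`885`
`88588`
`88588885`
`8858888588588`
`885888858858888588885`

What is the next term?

This is a Fibonacci-style word recurrence s(k) = s(k−1)·s(k−2): e.g. 88·5 = 885.
The next term joins 885888858858888588885 and 8858888588588.

8858888588588885888858858888588588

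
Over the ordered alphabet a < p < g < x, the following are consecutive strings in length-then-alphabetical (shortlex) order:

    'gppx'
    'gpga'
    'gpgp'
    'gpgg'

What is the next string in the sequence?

gpgx

Treat gpgg as a base-4 numeral over the given alphabet and add one, carrying through any trailing x's.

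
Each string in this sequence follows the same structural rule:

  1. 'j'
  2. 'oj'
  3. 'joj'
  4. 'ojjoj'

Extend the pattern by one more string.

jojojjoj

From term 3 onward, concatenate the second-to-last term with the last: j·oj = joj, oj·joj = ojjoj, …
Continuing: joj · ojjoj gives term 5.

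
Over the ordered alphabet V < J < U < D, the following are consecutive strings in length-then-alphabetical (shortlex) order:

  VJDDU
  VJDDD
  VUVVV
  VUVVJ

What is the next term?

VUVVU

The successor of VUVVJ increments the rightmost position that isn't already D and resets every position after it to V.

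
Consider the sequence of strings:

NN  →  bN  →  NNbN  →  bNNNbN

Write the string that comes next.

NNbNbNNNbN

This is a Fibonacci-style word recurrence s(k) = s(k−2)·s(k−1): e.g. NN·bN = NNbN.
The next term joins NNbN and bNNNbN.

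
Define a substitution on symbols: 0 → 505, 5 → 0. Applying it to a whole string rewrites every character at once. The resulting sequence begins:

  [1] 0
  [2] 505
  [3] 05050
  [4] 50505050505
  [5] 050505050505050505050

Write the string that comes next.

Rewriting the 21 symbols of 050505050505050505050 one by one yields 505 0 505 0 505 0 505 0 505 0 505 0 505 0 505 0 505 0 505 0 505; concatenated:

5050505050505050505050505050505050505050505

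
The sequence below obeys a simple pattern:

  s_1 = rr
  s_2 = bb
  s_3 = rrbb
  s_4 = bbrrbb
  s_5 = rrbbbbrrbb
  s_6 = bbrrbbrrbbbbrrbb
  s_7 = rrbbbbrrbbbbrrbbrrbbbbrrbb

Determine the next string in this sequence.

This is a Fibonacci-style word recurrence s(k) = s(k−2)·s(k−1): e.g. rr·bb = rrbb.
Continuing: bbrrbbrrbbbbrrbb · rrbbbbrrbbbbrrbbrrbbbbrrbb gives term 8.

bbrrbbrrbbbbrrbbrrbbbbrrbbbbrrbbrrbbbbrrbb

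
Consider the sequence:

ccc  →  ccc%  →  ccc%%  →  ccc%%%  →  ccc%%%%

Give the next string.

Each term is the previous one with % appended.
Applying this once more to ccc%%%%:

ccc%%%%%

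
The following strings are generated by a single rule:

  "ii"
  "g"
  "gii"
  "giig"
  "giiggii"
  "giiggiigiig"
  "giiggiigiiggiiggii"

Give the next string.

From term 3 onward, concatenate the last term with the second-to-last: g·ii = gii, gii·g = giig, …
Continuing: giiggiigiiggiiggii · giiggiigiig gives term 8.

giiggiigiiggiiggiigiiggiigiig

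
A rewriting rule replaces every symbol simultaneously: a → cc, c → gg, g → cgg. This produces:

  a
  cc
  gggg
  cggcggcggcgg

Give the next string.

Rewriting each symbol of cggcggcggcgg: c→gg, g→cgg, g→cgg, c→gg, g→cgg, g→cgg, c→gg, g→cgg, g→cgg, c→gg, g→cgg, g→cgg, which concatenates to gg cgg cgg gg cgg cgg gg cgg cgg gg cgg cgg.

ggcggcggggcggcggggcggcggggcggcgg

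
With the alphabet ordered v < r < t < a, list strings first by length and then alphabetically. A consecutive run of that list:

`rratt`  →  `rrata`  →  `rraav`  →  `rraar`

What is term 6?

rraaa

Stepping forward 2 times from rraar: rraar → rraat, then the target.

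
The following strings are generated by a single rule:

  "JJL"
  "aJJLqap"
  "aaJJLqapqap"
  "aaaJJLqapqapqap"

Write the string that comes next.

Each term wraps the previous one in a on the left and qap on the right.
Applying this once more to aaaJJLqapqapqap:

aaaaJJLqapqapqapqap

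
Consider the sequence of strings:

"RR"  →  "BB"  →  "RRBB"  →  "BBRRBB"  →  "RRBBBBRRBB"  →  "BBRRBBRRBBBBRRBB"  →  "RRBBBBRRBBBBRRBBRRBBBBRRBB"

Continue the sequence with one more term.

BBRRBBRRBBBBRRBBRRBBBBRRBBBBRRBBRRBBBBRRBB

This is a Fibonacci-style word recurrence s(k) = s(k−2)·s(k−1): e.g. RR·BB = RRBB.
The next term joins BBRRBBRRBBBBRRBB and RRBBBBRRBBBBRRBBRRBBBBRRBB.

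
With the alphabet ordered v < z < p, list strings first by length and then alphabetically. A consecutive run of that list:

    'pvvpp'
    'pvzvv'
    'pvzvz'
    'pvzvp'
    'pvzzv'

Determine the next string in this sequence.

Find the rightmost character of pvzzv below p, bump it to the next letter, and reset everything to its right to v.

pvzzz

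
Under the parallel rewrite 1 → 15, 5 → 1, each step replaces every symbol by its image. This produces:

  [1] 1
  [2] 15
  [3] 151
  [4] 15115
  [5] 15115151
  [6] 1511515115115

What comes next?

Applying the rule to each of the 13 symbols of 1511515115115 gives the pieces 15 1 15 15 1 15 1 15 15 1 15 15 1, which concatenate to the answer.

151151511511515115151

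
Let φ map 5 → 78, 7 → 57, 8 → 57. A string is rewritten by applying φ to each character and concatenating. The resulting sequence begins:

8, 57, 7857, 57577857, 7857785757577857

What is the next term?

Rewriting the 16 symbols of 7857785757577857 one by one yields 57 57 78 57 57 57 78 57 78 57 78 57 57 57 78 57; concatenated:

57577857575778577857785757577857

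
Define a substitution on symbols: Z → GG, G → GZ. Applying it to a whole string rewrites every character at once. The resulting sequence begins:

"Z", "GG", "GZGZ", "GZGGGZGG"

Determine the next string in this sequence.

Apply φ to GZGGGZGG symbol by symbol: G→GZ, Z→GG, G→GZ, G→GZ, G→GZ, Z→GG, G→GZ, G→GZ; joined: GZ GG GZ GZ GZ GG GZ GZ.

GZGGGZGZGZGGGZGZ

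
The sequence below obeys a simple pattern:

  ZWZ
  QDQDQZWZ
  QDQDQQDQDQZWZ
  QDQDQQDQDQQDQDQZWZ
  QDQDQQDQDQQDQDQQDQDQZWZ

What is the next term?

Each term is the previous one with QDQDQ prepended.
So the next term is QDQDQ·QDQDQQDQDQQDQDQQDQDQZWZ.

QDQDQQDQDQQDQDQQDQDQQDQDQZWZ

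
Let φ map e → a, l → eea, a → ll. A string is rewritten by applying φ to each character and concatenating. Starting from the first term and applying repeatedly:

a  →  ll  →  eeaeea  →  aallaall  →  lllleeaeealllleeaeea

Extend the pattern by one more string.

Replace each of the 20 characters of lllleeaeealllleeaeea in place — eea eea eea eea a a ll a a ll eea eea eea eea a a ll a a ll — and concatenate.

eeaeeaeeaeeaaallaalleeaeeaeeaeeaaallaall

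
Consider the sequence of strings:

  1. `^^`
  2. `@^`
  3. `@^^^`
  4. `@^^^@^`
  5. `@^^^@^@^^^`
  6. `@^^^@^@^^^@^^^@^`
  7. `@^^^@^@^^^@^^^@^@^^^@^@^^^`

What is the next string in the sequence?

@^^^@^@^^^@^^^@^@^^^@^@^^^@^^^@^@^^^@^^^@^

This is a Fibonacci-style word recurrence s(k) = s(k−1)·s(k−2): e.g. @^·^^ = @^^^.
So term 8 is @^^^@^@^^^@^^^@^@^^^@^@^^^·@^^^@^@^^^@^^^@^.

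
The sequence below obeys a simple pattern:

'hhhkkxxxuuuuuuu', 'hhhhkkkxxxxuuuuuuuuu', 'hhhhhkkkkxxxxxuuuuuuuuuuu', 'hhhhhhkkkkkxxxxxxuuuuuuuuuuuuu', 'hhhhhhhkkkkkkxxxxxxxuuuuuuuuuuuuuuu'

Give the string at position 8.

The n-th term is n h's then n-1 k's then n x's then 2n+1 u's, where the shown terms are n = 3, 4, 5, 6, 7.
For term 8, n = 10, so the run lengths are 10, 9, 10, 21.

hhhhhhhhhhkkkkkkkkkxxxxxxxxxxuuuuuuuuuuuuuuuuuuuuu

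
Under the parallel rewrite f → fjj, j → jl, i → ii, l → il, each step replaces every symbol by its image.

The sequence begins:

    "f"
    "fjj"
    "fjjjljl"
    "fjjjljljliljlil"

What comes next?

Rewriting the 15 symbols of fjjjljljliljlil one by one yields fjj jl jl jl il jl il jl il ii il jl il ii il; concatenated:

fjjjljljliljliljliliiiljliliiil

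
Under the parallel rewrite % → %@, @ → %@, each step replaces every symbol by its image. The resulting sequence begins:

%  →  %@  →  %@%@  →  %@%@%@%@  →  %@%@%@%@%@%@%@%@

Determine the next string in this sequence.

%@%@%@%@%@%@%@%@%@%@%@%@%@%@%@%@

φ(%@%@%@%@%@%@%@%@) expands symbol-by-symbol to %@ %@ %@ %@ %@ %@ %@ %@ %@ %@ %@ %@ %@ %@ %@ %@; joining the 16 pieces gives the next term.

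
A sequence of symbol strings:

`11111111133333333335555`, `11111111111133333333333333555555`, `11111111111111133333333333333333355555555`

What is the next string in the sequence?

11111111111111111133333333333333333333335555555555

The n-th term is 3n+3 1's then 4n+2 3's then 2n 5's, where the shown terms are n = 2, 3, 4.
For the next term, n = 5, so the run lengths are 18, 22, 10.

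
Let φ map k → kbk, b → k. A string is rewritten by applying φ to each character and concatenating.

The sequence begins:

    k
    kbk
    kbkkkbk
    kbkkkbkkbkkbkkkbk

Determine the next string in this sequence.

kbkkkbkkbkkbkkkbkkbkkkbkkbkkkbkkbkkbkkkbk

Replace each of the 17 characters of kbkkkbkkbkkbkkkbk in place — kbk k kbk kbk kbk k kbk kbk k kbk kbk k kbk kbk kbk k kbk — and concatenate.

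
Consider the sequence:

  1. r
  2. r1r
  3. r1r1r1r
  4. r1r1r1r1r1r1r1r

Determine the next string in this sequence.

r1r1r1r1r1r1r1r1r1r1r1r1r1r1r1r

Every step duplicates the string with '1' between the halves.
So the next term is two copies of r1r1r1r1r1r1r1r with '1' between the halves.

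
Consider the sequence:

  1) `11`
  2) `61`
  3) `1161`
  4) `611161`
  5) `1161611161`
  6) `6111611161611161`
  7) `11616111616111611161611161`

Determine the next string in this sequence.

611161116161116111616111616111611161611161

Each term (from the third on) is the two preceding terms concatenated in order: term 3 = 11·61 = 1161.
The next term joins 6111611161611161 and 11616111616111611161611161.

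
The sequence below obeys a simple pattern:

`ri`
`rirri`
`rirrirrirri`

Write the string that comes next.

s(k+1) = s(k)·r·s(k) — each term doubles the last with 'r' between the halves.
One more doubling of rirrirrirri gives the answer.

rirrirrirrirrirrirrirri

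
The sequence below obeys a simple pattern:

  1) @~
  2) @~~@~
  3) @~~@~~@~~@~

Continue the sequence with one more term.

Each string is two copies of the previous one joined by '~'.
Doubling @~~@~~@~~@~ with '~' between the halves:

@~~@~~@~~@~~@~~@~~@~~@~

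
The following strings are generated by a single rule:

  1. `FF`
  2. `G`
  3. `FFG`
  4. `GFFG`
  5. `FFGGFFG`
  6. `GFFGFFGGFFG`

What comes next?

This is a Fibonacci-style word recurrence s(k) = s(k−2)·s(k−1): e.g. FF·G = FFG.
The next term joins FFGGFFG and GFFGFFGGFFG.

FFGGFFGGFFGFFGGFFG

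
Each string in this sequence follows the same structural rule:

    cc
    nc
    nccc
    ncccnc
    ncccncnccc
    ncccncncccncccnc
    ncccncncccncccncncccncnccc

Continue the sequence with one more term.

This is a Fibonacci-style word recurrence s(k) = s(k−1)·s(k−2): e.g. nc·cc = nccc.
So term 8 is ncccncncccncccncncccncnccc·ncccncncccncccnc.

ncccncncccncccncncccncncccncccncncccncccnc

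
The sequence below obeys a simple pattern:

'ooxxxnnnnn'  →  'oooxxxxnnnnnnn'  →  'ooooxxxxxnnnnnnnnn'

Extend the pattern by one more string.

Term n consists of n-1 o's, followed by n x's, followed by 2n-1 n's, where the shown terms are n = 3, 4, 5.
At n = 6 the blocks have lengths 5, 6, 11.

oooooxxxxxxnnnnnnnnnnn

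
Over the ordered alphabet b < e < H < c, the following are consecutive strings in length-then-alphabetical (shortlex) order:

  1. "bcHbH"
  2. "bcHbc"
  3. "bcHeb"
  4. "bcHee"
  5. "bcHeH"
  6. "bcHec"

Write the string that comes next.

bcHHb

Find the rightmost character of bcHec below c, bump it to the next letter, and reset everything to its right to b.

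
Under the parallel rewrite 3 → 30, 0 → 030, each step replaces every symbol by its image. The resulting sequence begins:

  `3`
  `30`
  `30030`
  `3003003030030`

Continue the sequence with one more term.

3003003030030030300303003003030030

Replace each of the 13 characters of 3003003030030 in place — 30 030 030 30 030 030 30 030 30 030 030 30 030 — and concatenate.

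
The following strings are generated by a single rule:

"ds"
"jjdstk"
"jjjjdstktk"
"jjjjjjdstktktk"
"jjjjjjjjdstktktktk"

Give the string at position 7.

jjjjjjjjjjjjdstktktktktktk

Every step adds jj to the front and tk to the end of the previous string.
From jjjjjjjjdstktktktk, 2 further steps: jjjjjjjjdstktktktk → jjjjjjjjjjdstktktktktk → (answer).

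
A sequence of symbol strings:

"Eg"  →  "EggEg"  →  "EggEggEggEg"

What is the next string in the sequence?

Every step duplicates the string with 'g' between the halves.
One more doubling of EggEggEggEg gives the answer.

EggEggEggEggEggEggEggEg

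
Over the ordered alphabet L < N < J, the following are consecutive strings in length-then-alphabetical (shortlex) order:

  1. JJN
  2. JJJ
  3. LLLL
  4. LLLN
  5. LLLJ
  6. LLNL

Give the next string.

Find the rightmost character of LLNL below J, bump it to the next letter, and reset everything to its right to L.

LLNN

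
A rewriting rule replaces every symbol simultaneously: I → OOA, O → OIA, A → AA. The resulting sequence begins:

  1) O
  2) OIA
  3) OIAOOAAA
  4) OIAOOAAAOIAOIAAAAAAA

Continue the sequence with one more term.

OIAOOAAAOIAOIAAAAAAAOIAOOAAAOIAOOAAAAAAAAAAAAAAA

Applying the rule to each of the 20 symbols of OIAOOAAAOIAOIAAAAAAA gives the pieces OIA OOA AA OIA OIA AA AA AA OIA OOA AA OIA OOA AA AA AA AA AA AA AA, which concatenate to the answer.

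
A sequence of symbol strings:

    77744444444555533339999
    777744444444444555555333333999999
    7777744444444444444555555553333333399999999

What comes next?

Each string has the form 7^{n+1} 4^{3n+2} 5^{2n} 3^{2n} 9^{2n}, where the shown terms are n = 2, 3, 4.
Setting n = 5 gives 6, 17, 10, 10, 10 characters in each block.

77777744444444444444444555555555533333333339999999999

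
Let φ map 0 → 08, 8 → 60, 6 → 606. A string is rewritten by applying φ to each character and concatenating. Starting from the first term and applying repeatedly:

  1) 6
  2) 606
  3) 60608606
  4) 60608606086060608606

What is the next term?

Applying the rule to each of the 20 symbols of 60608606086060608606 gives the pieces 606 08 606 08 60 606 08 606 08 60 606 08 606 08 606 08 60 606 08 606, which concatenate to the answer.

6060860608606060860608606060860608606086060608606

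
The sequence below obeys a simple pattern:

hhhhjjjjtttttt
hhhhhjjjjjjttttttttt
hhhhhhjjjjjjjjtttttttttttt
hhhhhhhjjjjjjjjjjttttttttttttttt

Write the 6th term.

Term n consists of n+2 h's, followed by 2n j's, followed by 3n t's, where the shown terms are n = 2, 3, 4, 5.
For term 6, n = 7, so the run lengths are 9, 14, 21.

hhhhhhhhhjjjjjjjjjjjjjjttttttttttttttttttttt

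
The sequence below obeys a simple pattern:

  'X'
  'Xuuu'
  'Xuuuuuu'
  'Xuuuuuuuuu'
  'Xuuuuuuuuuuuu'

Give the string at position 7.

Xuuuuuuuuuuuuuuuuuu

The strings grow by a fixed suffix uuu each time.
From Xuuuuuuuuuuuu, 2 further steps: Xuuuuuuuuuuuu → Xuuuuuuuuuuuuuuu → (answer).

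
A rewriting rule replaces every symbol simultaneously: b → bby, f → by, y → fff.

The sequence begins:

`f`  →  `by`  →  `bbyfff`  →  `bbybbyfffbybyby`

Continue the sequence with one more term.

Applying the rule to each of the 15 symbols of bbybbyfffbybyby gives the pieces bby bby fff bby bby fff by by by bby fff bby fff bby fff, which concatenate to the answer.

bbybbyfffbbybbyfffbybybybbyfffbbyfffbbyfff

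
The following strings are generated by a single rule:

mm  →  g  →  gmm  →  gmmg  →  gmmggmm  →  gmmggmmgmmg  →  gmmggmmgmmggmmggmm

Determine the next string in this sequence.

gmmggmmgmmggmmggmmgmmggmmgmmg

This is a Fibonacci-style word recurrence s(k) = s(k−1)·s(k−2): e.g. g·mm = gmm.
So term 8 is gmmggmmgmmggmmggmm·gmmggmmgmmg.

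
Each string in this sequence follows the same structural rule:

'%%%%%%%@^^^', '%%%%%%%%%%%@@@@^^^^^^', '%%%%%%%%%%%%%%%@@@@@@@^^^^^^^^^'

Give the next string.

The n-th term is 4n+3 %'s then 3n-2 @'s then 3n ^'s (n = 1, 2, …).
Setting n = 4 gives 19, 10, 12 characters in each block.

%%%%%%%%%%%%%%%%%%%@@@@@@@@@@^^^^^^^^^^^^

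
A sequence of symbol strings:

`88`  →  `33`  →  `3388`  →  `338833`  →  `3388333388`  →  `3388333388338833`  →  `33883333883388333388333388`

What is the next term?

From term 3 onward, concatenate the last term with the second-to-last: 33·88 = 3388, 3388·33 = 338833, …
So term 8 is 33883333883388333388333388·3388333388338833.

338833338833883333883333883388333388338833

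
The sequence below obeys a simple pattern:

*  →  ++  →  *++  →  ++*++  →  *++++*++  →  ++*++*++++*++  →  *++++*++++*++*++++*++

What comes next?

From term 3 onward, concatenate the second-to-last term with the last: *·++ = *++, ++·*++ = ++*++, …
The next term joins ++*++*++++*++ and *++++*++++*++*++++*++.

++*++*++++*++*++++*++++*++*++++*++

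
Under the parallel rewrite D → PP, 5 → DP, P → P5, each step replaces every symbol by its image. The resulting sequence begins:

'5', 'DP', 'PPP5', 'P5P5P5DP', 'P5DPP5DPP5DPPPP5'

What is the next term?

Rewriting the 16 symbols of P5DPP5DPP5DPPPP5 one by one yields P5 DP PP P5 P5 DP PP P5 P5 DP PP P5 P5 P5 P5 DP; concatenated:

P5DPPPP5P5DPPPP5P5DPPPP5P5P5P5DP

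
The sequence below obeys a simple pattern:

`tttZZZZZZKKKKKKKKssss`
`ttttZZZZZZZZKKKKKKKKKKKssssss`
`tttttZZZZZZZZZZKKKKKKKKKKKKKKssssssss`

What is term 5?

tttttttZZZZZZZZZZZZZZKKKKKKKKKKKKKKKKKKKKssssssssssss

Each string has the form t^{n+1} Z^{2n+2} K^{3n+2} s^{2n}, where the shown terms are n = 2, 3, 4.
For term 5, n = 6, so the run lengths are 7, 14, 20, 12.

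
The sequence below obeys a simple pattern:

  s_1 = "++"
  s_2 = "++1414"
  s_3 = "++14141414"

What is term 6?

Each term is the previous one with 1414 appended.
From ++14141414, 3 further steps: ++14141414 → ++141414141414 → ++1414141414141414 → (answer).

++14141414141414141414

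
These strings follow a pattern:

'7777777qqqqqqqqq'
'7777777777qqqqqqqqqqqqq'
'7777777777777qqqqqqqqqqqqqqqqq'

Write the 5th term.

Reading off run lengths: 7 runs 7, 10, 13; q runs 9, 13, 17 — each is linear in n, where the shown terms are n = 2, 3, 4.
For term 5, n = 6, so the run lengths are 19, 25.

7777777777777777777qqqqqqqqqqqqqqqqqqqqqqqqq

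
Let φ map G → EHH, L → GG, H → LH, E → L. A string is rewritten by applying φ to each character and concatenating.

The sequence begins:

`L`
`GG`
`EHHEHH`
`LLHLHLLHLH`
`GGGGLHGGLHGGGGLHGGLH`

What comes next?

Applying the rule to each of the 20 symbols of GGGGLHGGLHGGGGLHGGLH gives the pieces EHH EHH EHH EHH GG LH EHH EHH GG LH EHH EHH EHH EHH GG LH EHH EHH GG LH, which concatenate to the answer.

EHHEHHEHHEHHGGLHEHHEHHGGLHEHHEHHEHHEHHGGLHEHHEHHGGLH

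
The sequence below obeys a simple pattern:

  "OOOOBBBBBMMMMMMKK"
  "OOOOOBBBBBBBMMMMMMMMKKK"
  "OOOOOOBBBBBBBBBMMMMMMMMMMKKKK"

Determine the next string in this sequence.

OOOOOOOBBBBBBBBBBBMMMMMMMMMMMMKKKKK

Each string has the form O^{n+2} B^{2n+1} M^{2n+2} K^{n}, where the shown terms are n = 2, 3, 4.
For the next term, n = 5, so the run lengths are 7, 11, 12, 5.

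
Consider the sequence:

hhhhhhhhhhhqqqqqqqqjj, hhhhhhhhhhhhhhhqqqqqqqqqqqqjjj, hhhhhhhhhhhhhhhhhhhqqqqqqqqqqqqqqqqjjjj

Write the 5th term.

Term n consists of 4n+3 h's, followed by 4n q's, followed by n j's, where the shown terms are n = 2, 3, 4.
Setting n = 6 gives 27, 24, 6 characters in each block.

hhhhhhhhhhhhhhhhhhhhhhhhhhhqqqqqqqqqqqqqqqqqqqqqqqqjjjjjj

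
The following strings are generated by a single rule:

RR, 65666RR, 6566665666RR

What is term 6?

Every step adds 65666 at the front: s(k+1) = 65666·s(k).
From 6566665666RR, 3 further steps: 6566665666RR → 656666566665666RR → 65666656666566665666RR → (answer).

6566665666656666566665666RR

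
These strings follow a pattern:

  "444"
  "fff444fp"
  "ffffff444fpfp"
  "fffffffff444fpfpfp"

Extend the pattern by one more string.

Each term wraps the previous one in fff on the left and fp on the right.
So the next term is fff·fffffffff444fpfpfp·fp.

ffffffffffff444fpfpfpfp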